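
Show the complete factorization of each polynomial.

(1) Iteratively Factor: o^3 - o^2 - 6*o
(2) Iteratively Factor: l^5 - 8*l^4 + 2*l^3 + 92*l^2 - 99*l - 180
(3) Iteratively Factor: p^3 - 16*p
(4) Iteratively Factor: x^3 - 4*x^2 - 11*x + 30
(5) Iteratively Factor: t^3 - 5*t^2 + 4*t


(1) = (o - 3)*(o^2 + 2*o) = (o - 3)*(o + 2)*(o)
(2) = (l + 3)*(l^4 - 11*l^3 + 35*l^2 - 13*l - 60) = (l - 5)*(l + 3)*(l^3 - 6*l^2 + 5*l + 12) = (l - 5)*(l - 3)*(l + 3)*(l^2 - 3*l - 4) = (l - 5)*(l - 4)*(l - 3)*(l + 3)*(l + 1)
(3) = (p - 4)*(p^2 + 4*p) = (p - 4)*(p + 4)*(p)
(4) = (x + 3)*(x^2 - 7*x + 10) = (x - 5)*(x + 3)*(x - 2)
(5) = (t - 1)*(t^2 - 4*t) = (t - 4)*(t - 1)*(t)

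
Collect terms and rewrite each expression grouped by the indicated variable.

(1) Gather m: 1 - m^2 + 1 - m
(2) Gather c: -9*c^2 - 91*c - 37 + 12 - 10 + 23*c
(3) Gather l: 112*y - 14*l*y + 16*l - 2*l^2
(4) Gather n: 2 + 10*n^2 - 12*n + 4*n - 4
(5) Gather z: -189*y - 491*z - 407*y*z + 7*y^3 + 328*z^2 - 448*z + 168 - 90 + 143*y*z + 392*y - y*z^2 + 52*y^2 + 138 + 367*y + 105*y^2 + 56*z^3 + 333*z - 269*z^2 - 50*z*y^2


(1) = -m^2 - m + 2
(2) = -9*c^2 - 68*c - 35
(3) = -2*l^2 + l*(16 - 14*y) + 112*y
(4) = 10*n^2 - 8*n - 2
(5) = 7*y^3 + 157*y^2 + 570*y + 56*z^3 + z^2*(59 - y) + z*(-50*y^2 - 264*y - 606) + 216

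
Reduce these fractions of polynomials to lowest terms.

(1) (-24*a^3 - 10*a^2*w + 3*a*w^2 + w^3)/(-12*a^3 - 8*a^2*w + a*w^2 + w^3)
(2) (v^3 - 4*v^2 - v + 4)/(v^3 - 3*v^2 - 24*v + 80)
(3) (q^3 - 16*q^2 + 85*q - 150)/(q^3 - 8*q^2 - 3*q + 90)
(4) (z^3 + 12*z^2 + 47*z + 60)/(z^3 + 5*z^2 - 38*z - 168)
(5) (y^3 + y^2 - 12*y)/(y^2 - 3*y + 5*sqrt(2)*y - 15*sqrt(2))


(1) = (4*a + w)/(2*a + w)
(2) = (v^2 - 1)/(v^2 + v - 20)
(3) = (q - 5)/(q + 3)
(4) = (z^2 + 8*z + 15)/(z^2 + z - 42)
(5) = (y^2 + 4*y)/(y + 5*sqrt(2))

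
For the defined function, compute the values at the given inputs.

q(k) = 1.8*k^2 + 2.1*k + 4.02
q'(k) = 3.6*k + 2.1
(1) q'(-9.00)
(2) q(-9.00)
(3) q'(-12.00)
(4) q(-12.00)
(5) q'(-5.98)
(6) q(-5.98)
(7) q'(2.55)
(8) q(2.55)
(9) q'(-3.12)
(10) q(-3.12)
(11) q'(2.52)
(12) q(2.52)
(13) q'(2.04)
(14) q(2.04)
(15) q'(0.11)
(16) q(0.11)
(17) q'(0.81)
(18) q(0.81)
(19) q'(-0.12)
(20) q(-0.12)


(1) = -30.30
(2) = 130.92
(3) = -41.10
(4) = 238.02
(5) = -19.43
(6) = 55.83
(7) = 11.28
(8) = 21.08
(9) = -9.13
(10) = 14.99
(11) = 11.17
(12) = 20.74
(13) = 9.44
(14) = 15.79
(15) = 2.50
(16) = 4.27
(17) = 5.02
(18) = 6.90
(19) = 1.67
(20) = 3.79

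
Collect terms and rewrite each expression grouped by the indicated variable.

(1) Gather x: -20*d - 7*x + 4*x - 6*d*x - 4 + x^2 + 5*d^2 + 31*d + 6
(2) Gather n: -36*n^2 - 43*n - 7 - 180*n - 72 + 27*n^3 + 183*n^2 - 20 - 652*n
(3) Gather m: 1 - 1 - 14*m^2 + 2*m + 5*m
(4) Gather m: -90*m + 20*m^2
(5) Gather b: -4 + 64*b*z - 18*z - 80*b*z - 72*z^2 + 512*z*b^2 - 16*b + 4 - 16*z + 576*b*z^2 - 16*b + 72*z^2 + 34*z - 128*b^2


(1) = 5*d^2 + 11*d + x^2 + x*(-6*d - 3) + 2
(2) = 27*n^3 + 147*n^2 - 875*n - 99
(3) = -14*m^2 + 7*m
(4) = 20*m^2 - 90*m
(5) = b^2*(512*z - 128) + b*(576*z^2 - 16*z - 32)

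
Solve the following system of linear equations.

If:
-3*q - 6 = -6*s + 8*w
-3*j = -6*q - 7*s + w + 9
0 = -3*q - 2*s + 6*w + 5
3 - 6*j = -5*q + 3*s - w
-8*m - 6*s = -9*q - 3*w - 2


Then:
j = 517/1173
m = 1/16
q = 217/391
s = 755/782
w = -183/782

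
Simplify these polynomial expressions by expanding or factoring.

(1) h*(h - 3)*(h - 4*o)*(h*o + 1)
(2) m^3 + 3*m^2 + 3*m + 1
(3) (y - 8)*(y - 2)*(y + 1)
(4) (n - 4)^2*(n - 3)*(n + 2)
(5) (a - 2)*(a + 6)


(1) = h^4*o - 4*h^3*o^2 - 3*h^3*o + h^3 + 12*h^2*o^2 - 4*h^2*o - 3*h^2 + 12*h*o
(2) = (m + 1)^3
(3) = y^3 - 9*y^2 + 6*y + 16
(4) = n^4 - 9*n^3 + 18*n^2 + 32*n - 96
(5) = a^2 + 4*a - 12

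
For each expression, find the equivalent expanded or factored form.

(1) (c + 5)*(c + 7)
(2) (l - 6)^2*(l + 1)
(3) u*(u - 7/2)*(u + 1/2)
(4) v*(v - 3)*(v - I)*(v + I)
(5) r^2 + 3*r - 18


(1) = c^2 + 12*c + 35
(2) = l^3 - 11*l^2 + 24*l + 36
(3) = u^3 - 3*u^2 - 7*u/4
(4) = v^4 - 3*v^3 + v^2 - 3*v
(5) = (r - 3)*(r + 6)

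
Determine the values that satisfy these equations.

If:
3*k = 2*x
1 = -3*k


Then:
k = -1/3
x = -1/2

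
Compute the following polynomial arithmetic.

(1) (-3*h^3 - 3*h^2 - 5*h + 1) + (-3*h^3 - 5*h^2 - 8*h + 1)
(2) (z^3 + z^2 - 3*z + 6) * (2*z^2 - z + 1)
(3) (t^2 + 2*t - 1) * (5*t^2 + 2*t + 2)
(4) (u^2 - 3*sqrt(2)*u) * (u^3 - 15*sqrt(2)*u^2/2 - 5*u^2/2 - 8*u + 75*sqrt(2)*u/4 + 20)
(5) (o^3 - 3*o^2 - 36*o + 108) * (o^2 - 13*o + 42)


(1) = -6*h^3 - 8*h^2 - 13*h + 2
(2) = 2*z^5 + z^4 - 6*z^3 + 16*z^2 - 9*z + 6
(3) = 5*t^4 + 12*t^3 + t^2 + 2*t - 2
(4) = u^5 - 21*sqrt(2)*u^4/2 - 5*u^4/2 + 37*u^3 + 105*sqrt(2)*u^3/4 - 185*u^2/2 + 24*sqrt(2)*u^2 - 60*sqrt(2)*u
(5) = o^5 - 16*o^4 + 45*o^3 + 450*o^2 - 2916*o + 4536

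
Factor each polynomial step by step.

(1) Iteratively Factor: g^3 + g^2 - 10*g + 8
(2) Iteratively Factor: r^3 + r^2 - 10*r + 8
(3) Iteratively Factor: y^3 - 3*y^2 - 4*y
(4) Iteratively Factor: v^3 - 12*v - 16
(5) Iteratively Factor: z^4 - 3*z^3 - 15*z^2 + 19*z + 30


(1) = (g - 2)*(g^2 + 3*g - 4) = (g - 2)*(g + 4)*(g - 1)
(2) = (r - 1)*(r^2 + 2*r - 8) = (r - 2)*(r - 1)*(r + 4)
(3) = (y - 4)*(y^2 + y) = (y - 4)*(y + 1)*(y)
(4) = (v + 2)*(v^2 - 2*v - 8) = (v + 2)^2*(v - 4)
(5) = (z + 1)*(z^3 - 4*z^2 - 11*z + 30) = (z - 2)*(z + 1)*(z^2 - 2*z - 15) = (z - 2)*(z + 1)*(z + 3)*(z - 5)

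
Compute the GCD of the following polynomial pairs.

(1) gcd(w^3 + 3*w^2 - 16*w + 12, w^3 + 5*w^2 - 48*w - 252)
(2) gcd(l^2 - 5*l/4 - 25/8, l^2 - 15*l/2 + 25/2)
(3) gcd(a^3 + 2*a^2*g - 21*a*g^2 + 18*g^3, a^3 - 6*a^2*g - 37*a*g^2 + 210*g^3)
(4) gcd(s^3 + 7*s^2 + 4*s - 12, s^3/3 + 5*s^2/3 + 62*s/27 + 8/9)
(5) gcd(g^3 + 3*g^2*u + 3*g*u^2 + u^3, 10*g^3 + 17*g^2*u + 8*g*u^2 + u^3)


(1) = gcd((w - 2)*(w - 1)*(w + 6), (w - 7)*(w + 6)^2) = w + 6
(2) = gcd((l - 5/2)*(l + 5/4), (l - 5)*(l - 5/2)) = l - 5/2
(3) = a + 6*g
(4) = gcd((s - 1)*(s + 2)*(s + 6), (s/3 + 1)*(s + 2/3)*(s + 4/3)) = 1
(5) = g + u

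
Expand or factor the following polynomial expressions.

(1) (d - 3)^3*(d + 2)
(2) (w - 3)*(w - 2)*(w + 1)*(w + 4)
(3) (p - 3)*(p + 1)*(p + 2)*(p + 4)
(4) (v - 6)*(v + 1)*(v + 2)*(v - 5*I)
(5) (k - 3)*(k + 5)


(1) = d^4 - 7*d^3 + 9*d^2 + 27*d - 54
(2) = w^4 - 15*w^2 + 10*w + 24
(3) = p^4 + 4*p^3 - 7*p^2 - 34*p - 24
(4) = v^4 - 3*v^3 - 5*I*v^3 - 16*v^2 + 15*I*v^2 - 12*v + 80*I*v + 60*I
(5) = k^2 + 2*k - 15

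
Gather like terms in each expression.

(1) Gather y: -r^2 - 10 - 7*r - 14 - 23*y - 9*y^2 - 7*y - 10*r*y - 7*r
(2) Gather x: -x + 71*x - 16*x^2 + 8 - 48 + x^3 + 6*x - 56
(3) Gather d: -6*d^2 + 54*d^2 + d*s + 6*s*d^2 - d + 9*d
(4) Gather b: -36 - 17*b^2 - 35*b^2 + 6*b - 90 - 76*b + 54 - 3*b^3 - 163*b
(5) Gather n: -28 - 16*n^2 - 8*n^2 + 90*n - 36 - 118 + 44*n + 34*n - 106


(1) = -r^2 - 14*r - 9*y^2 + y*(-10*r - 30) - 24
(2) = x^3 - 16*x^2 + 76*x - 96
(3) = d^2*(6*s + 48) + d*(s + 8)
(4) = -3*b^3 - 52*b^2 - 233*b - 72
(5) = -24*n^2 + 168*n - 288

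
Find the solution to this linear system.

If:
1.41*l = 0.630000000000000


Then:
l = 0.45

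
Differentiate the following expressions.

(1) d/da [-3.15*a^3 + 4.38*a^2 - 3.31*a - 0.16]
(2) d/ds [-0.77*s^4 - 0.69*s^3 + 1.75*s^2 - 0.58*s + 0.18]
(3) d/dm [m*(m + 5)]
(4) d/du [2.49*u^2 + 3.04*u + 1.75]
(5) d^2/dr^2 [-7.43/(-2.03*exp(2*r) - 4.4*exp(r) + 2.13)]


(1) = -9.45*a^2 + 8.76*a - 3.31
(2) = -3.08*s^3 - 2.07*s^2 + 3.5*s - 0.58
(3) = 2*m + 5
(4) = 4.98*u + 3.04
(5) = (7.43*(4.06*exp(r) + 4.4)*(8.12*exp(r) + 8.8)*exp(r) - (60.3316*exp(r) + 32.692)*(2.03*exp(2*r) + 4.4*exp(r) - 2.13))*exp(r)/(2.03*exp(2*r) + 4.4*exp(r) - 2.13)^3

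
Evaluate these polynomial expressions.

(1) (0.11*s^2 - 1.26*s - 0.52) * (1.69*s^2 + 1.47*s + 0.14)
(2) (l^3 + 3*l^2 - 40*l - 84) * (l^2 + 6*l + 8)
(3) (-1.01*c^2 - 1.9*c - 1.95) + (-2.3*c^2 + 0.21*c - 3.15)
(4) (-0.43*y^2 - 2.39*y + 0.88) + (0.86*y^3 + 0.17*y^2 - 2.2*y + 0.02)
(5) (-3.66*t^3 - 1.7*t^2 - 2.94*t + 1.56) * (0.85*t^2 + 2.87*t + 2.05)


(1) = 0.1859*s^4 - 1.9677*s^3 - 2.7156*s^2 - 0.9408*s - 0.0728
(2) = l^5 + 9*l^4 - 14*l^3 - 300*l^2 - 824*l - 672
(3) = -3.31*c^2 - 1.69*c - 5.1
(4) = 0.86*y^3 - 0.26*y^2 - 4.59*y + 0.9
(5) = -3.111*t^5 - 11.9492*t^4 - 14.881*t^3 - 10.5968*t^2 - 1.5498*t + 3.198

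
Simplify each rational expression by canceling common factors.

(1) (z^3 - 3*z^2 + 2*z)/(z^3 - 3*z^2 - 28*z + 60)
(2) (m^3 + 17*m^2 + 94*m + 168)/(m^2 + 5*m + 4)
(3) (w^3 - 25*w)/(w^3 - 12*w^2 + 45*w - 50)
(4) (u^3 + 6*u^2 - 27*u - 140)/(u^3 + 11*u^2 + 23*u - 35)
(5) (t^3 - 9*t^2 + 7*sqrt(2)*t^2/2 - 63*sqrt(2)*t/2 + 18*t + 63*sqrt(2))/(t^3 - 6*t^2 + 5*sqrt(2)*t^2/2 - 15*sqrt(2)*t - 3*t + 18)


(1) = (z^2 - z)/(z^2 - z - 30)
(2) = (m^2 + 13*m + 42)/(m + 1)
(3) = (w^2 + 5*w)/(w^2 - 7*w + 10)
(4) = (u^2 - u - 20)/(u^2 + 4*u - 5)
(5) = (4*t^2 + t*(-12 + 14*sqrt(2)) - 42*sqrt(2))/(4*t^2 + 10*sqrt(2)*t - 12)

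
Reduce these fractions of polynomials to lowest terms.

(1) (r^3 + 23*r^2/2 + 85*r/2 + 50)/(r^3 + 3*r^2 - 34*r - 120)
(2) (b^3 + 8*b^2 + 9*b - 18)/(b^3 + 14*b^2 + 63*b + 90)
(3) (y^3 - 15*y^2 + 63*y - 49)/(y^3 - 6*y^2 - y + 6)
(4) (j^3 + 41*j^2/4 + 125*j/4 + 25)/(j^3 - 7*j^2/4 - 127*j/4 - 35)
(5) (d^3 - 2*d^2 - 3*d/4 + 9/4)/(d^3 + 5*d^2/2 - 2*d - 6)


(1) = (2*r + 5)/(2*r - 12)
(2) = (b - 1)/(b + 5)
(3) = (y^2 - 14*y + 49)/(y^2 - 5*y - 6)
(4) = (j + 5)/(j - 7)
(5) = (2*d^2 - d - 3)/(2*d^2 + 8*d + 8)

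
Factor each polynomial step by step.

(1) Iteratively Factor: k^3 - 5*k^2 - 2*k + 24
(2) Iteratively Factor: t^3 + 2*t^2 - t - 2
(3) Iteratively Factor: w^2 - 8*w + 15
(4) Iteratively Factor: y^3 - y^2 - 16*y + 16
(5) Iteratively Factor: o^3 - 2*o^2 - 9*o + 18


(1) = (k - 3)*(k^2 - 2*k - 8) = (k - 4)*(k - 3)*(k + 2)
(2) = (t + 1)*(t^2 + t - 2) = (t + 1)*(t + 2)*(t - 1)
(3) = (w - 3)*(w - 5)
(4) = (y - 1)*(y^2 - 16) = (y - 4)*(y - 1)*(y + 4)
(5) = (o + 3)*(o^2 - 5*o + 6) = (o - 2)*(o + 3)*(o - 3)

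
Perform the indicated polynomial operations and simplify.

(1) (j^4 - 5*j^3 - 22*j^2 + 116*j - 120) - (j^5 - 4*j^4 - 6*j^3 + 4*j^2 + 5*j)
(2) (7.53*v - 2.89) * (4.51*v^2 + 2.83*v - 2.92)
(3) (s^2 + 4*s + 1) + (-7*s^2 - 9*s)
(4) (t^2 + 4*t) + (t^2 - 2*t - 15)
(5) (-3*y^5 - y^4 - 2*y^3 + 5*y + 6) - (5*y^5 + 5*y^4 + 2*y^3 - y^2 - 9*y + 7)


(1) = -j^5 + 5*j^4 + j^3 - 26*j^2 + 111*j - 120
(2) = 33.9603*v^3 + 8.276*v^2 - 30.1663*v + 8.4388
(3) = -6*s^2 - 5*s + 1
(4) = 2*t^2 + 2*t - 15
(5) = -8*y^5 - 6*y^4 - 4*y^3 + y^2 + 14*y - 1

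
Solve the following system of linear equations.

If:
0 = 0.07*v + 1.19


Then:
v = -17.00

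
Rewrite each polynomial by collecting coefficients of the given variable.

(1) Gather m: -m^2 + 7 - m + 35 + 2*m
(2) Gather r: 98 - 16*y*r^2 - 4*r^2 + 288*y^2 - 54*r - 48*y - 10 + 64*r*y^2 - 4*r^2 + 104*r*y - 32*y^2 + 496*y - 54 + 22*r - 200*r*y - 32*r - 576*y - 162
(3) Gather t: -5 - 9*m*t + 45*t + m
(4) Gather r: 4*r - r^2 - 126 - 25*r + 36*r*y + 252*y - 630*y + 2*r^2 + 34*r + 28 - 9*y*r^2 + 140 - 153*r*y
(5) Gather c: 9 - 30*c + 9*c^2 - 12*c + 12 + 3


(1) = -m^2 + m + 42
(2) = r^2*(-16*y - 8) + r*(64*y^2 - 96*y - 64) + 256*y^2 - 128*y - 128
(3) = m + t*(45 - 9*m) - 5
(4) = r^2*(1 - 9*y) + r*(13 - 117*y) - 378*y + 42
(5) = 9*c^2 - 42*c + 24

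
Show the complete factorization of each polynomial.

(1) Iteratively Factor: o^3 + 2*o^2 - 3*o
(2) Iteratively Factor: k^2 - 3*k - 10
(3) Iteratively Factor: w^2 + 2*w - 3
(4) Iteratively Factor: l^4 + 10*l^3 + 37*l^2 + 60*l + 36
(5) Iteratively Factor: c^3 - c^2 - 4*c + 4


(1) = (o)*(o^2 + 2*o - 3) = o*(o - 1)*(o + 3)
(2) = (k - 5)*(k + 2)
(3) = (w + 3)*(w - 1)
(4) = (l + 3)*(l^3 + 7*l^2 + 16*l + 12) = (l + 2)*(l + 3)*(l^2 + 5*l + 6) = (l + 2)*(l + 3)^2*(l + 2)
(5) = (c + 2)*(c^2 - 3*c + 2) = (c - 1)*(c + 2)*(c - 2)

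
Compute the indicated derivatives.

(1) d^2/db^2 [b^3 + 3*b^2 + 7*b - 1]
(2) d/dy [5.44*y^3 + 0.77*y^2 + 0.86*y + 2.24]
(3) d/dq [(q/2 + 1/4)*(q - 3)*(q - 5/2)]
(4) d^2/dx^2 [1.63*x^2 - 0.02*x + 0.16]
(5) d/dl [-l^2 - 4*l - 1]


(1) = 6*b + 6
(2) = 16.32*y^2 + 1.54*y + 0.86
(3) = 3*q^2/2 - 5*q + 19/8
(4) = 3.26000000000000
(5) = -2*l - 4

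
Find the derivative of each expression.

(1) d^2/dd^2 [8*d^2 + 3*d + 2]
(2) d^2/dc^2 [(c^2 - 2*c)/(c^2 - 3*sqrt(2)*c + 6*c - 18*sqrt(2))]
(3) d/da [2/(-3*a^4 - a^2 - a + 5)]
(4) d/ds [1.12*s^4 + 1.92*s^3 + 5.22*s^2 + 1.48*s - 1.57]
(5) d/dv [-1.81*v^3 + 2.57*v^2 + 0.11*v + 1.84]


(1) = 16
(2) = 2*(c*(c - 2)*(2*c - 3*sqrt(2) + 6)^2 + (-c^2 + 2*c - 2*(c - 1)*(2*c - 3*sqrt(2) + 6))*(c^2 - 3*sqrt(2)*c + 6*c - 18*sqrt(2)) + (c^2 - 3*sqrt(2)*c + 6*c - 18*sqrt(2))^2)/(c^2 - 3*sqrt(2)*c + 6*c - 18*sqrt(2))^3
(3) = 2*(12*a^3 + 2*a + 1)/(3*a^4 + a^2 + a - 5)^2
(4) = 4.48*s^3 + 5.76*s^2 + 10.44*s + 1.48
(5) = -5.43*v^2 + 5.14*v + 0.11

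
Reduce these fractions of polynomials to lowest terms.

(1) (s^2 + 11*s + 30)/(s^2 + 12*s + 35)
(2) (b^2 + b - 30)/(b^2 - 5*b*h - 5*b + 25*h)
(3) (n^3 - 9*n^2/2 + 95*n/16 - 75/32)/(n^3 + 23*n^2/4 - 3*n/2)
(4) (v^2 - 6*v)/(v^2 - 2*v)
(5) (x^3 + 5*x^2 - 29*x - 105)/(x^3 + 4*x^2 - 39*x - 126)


(1) = (s + 6)/(s + 7)
(2) = (b + 6)/(b - 5*h)
(3) = (32*n^3 - 144*n^2 + 190*n - 75)/(32*n^3 + 184*n^2 - 48*n)
(4) = (v - 6)/(v - 2)
(5) = (x - 5)/(x - 6)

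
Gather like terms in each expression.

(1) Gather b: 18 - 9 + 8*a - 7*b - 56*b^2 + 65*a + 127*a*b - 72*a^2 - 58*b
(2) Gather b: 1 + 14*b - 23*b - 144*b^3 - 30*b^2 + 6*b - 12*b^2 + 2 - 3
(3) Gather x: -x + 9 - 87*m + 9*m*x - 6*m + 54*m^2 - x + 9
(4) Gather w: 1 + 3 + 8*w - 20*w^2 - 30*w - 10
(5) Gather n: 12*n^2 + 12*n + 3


(1) = -72*a^2 + 73*a - 56*b^2 + b*(127*a - 65) + 9
(2) = -144*b^3 - 42*b^2 - 3*b
(3) = 54*m^2 - 93*m + x*(9*m - 2) + 18
(4) = -20*w^2 - 22*w - 6
(5) = 12*n^2 + 12*n + 3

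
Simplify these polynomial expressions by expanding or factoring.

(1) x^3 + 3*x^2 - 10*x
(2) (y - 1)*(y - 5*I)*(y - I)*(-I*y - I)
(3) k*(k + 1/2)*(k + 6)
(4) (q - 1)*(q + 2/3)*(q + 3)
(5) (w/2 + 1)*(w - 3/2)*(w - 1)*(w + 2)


(1) = x*(x - 2)*(x + 5)
(2) = -I*y^4 - 6*y^3 + 6*I*y^2 + 6*y - 5*I
(3) = k^3 + 13*k^2/2 + 3*k
(4) = q^3 + 8*q^2/3 - 5*q/3 - 2
(5) = w^4/2 + 3*w^3/4 - 9*w^2/4 - 2*w + 3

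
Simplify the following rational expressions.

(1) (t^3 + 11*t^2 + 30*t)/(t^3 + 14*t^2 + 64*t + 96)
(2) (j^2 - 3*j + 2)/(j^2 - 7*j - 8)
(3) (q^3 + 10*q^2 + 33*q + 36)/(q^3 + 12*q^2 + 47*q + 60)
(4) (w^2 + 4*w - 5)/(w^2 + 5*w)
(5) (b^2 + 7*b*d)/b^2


(1) = (t^2 + 5*t)/(t^2 + 8*t + 16)
(2) = (j^2 - 3*j + 2)/(j^2 - 7*j - 8)
(3) = (q + 3)/(q + 5)
(4) = (w - 1)/w
(5) = (b + 7*d)/b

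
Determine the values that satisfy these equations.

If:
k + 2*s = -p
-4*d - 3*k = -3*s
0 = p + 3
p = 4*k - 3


Then:
d = 9/8
k = 0
p = -3
s = 3/2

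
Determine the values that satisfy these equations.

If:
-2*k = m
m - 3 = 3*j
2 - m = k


Then:
j = 1/3
k = -2
m = 4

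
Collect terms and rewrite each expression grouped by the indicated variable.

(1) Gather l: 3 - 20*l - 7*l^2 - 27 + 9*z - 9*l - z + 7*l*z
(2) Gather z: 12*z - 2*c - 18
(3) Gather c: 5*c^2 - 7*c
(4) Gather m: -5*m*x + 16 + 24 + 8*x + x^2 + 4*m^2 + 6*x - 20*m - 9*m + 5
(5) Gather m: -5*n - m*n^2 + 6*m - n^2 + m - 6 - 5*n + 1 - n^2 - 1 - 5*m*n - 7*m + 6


(1) = -7*l^2 + l*(7*z - 29) + 8*z - 24
(2) = -2*c + 12*z - 18
(3) = 5*c^2 - 7*c
(4) = 4*m^2 + m*(-5*x - 29) + x^2 + 14*x + 45
(5) = m*(-n^2 - 5*n) - 2*n^2 - 10*n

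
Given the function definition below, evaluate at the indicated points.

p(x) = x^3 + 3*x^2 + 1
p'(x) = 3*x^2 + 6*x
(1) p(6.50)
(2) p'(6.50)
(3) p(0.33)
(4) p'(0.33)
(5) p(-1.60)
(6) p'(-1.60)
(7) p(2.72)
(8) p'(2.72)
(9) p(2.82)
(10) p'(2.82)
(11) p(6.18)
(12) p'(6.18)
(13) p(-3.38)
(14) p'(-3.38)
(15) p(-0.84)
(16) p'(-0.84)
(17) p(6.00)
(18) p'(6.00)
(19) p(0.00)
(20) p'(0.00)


(1) = 402.38
(2) = 165.75
(3) = 1.36
(4) = 2.31
(5) = 4.58
(6) = -1.92
(7) = 43.32
(8) = 38.52
(9) = 47.28
(10) = 40.78
(11) = 351.61
(12) = 151.66
(13) = -3.34
(14) = 13.99
(15) = 2.52
(16) = -2.92
(17) = 325.00
(18) = 144.00
(19) = 1.00
(20) = 0.00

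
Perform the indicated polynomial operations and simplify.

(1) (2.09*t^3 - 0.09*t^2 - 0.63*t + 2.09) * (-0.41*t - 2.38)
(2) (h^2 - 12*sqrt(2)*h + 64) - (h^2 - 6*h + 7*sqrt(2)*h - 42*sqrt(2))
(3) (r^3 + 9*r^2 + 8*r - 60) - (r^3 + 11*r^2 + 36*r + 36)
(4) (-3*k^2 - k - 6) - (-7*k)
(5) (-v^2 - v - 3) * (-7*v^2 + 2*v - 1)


(1) = -0.8569*t^4 - 4.9373*t^3 + 0.4725*t^2 + 0.6425*t - 4.9742
(2) = -19*sqrt(2)*h + 6*h + 42*sqrt(2) + 64
(3) = -2*r^2 - 28*r - 96
(4) = -3*k^2 + 6*k - 6
(5) = 7*v^4 + 5*v^3 + 20*v^2 - 5*v + 3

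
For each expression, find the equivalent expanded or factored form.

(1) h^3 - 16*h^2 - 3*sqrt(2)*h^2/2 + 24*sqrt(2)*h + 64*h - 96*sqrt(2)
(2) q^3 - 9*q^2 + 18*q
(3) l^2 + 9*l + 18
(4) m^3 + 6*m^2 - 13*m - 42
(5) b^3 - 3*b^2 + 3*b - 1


(1) = (h - 8)^2*(h - 3*sqrt(2)/2)
(2) = q*(q - 6)*(q - 3)
(3) = (l + 3)*(l + 6)
(4) = (m - 3)*(m + 2)*(m + 7)
(5) = (b - 1)^3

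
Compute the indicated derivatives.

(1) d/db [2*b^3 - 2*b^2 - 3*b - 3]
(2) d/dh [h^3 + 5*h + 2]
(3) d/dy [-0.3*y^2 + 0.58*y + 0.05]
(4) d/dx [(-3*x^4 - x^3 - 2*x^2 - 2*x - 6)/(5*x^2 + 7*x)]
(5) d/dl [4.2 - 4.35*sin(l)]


(1) = 6*b^2 - 4*b - 3
(2) = 3*h^2 + 5
(3) = 0.58 - 0.6*y
(4) = 2*(-15*x^5 - 34*x^4 - 7*x^3 - 2*x^2 + 30*x + 21)/(x^2*(25*x^2 + 70*x + 49))
(5) = -4.35*cos(l)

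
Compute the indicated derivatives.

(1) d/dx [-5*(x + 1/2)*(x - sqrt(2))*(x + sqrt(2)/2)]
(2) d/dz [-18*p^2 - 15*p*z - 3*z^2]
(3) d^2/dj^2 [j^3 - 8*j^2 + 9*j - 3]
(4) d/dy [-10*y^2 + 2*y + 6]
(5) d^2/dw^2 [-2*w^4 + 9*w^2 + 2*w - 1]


(1) = -15*x^2 - 5*x + 5*sqrt(2)*x + 5*sqrt(2)/4 + 5
(2) = -15*p - 6*z
(3) = 6*j - 16
(4) = 2 - 20*y
(5) = 18 - 24*w^2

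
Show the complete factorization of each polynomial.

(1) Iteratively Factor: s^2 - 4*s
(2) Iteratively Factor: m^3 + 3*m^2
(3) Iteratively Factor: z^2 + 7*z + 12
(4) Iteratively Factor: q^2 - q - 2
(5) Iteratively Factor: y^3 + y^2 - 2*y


(1) = (s)*(s - 4)
(2) = (m)*(m^2 + 3*m) = m*(m + 3)*(m)
(3) = (z + 4)*(z + 3)
(4) = (q - 2)*(q + 1)
(5) = (y - 1)*(y^2 + 2*y) = y*(y - 1)*(y + 2)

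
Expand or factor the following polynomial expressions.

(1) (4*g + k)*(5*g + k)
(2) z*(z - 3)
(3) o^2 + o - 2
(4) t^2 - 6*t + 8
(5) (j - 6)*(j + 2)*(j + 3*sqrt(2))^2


(1) = 20*g^2 + 9*g*k + k^2
(2) = z^2 - 3*z
(3) = (o - 1)*(o + 2)
(4) = (t - 4)*(t - 2)
(5) = j^4 - 4*j^3 + 6*sqrt(2)*j^3 - 24*sqrt(2)*j^2 + 6*j^2 - 72*sqrt(2)*j - 72*j - 216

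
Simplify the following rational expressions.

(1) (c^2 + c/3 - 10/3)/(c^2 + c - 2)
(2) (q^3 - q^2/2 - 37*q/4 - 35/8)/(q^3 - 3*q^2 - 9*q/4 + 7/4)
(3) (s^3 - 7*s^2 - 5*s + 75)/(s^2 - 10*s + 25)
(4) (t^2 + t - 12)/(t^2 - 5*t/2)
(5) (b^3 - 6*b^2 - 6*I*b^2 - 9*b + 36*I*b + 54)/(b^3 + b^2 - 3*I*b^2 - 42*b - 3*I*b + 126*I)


(1) = (3*c - 5)/(3*c - 3)
(2) = (4*q^2 + 12*q + 5)/(4*q^2 + 2*q - 2)
(3) = s + 3
(4) = (2*t^2 + 2*t - 24)/(2*t^2 - 5*t)
(5) = (b - 3*I)/(b + 7)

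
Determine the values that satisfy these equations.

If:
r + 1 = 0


Then:
r = -1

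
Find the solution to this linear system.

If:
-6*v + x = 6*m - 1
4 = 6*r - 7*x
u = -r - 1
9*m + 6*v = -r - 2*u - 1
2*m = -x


Then:
m = 1/5
r = 1/5
u = -6/5
v = -1/10
x = -2/5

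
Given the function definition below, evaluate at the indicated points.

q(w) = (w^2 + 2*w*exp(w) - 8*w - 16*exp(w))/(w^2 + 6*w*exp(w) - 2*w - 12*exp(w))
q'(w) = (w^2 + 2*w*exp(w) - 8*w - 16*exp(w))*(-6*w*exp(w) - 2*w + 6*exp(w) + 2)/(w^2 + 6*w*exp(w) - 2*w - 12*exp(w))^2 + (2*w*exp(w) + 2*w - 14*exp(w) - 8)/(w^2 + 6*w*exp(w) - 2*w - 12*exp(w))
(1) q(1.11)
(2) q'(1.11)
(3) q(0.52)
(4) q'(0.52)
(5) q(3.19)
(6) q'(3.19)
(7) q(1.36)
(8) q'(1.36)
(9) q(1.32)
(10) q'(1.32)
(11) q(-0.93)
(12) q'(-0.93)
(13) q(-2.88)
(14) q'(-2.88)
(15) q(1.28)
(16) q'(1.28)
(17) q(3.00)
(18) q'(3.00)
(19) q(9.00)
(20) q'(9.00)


(1) = 2.88
(2) = 2.79
(3) = 1.85
(4) = 1.15
(5) = -1.41
(6) = 1.51
(7) = 3.84
(8) = 5.32
(9) = 3.64
(10) = 4.72
(11) = -0.30
(12) = 4.43
(13) = 2.43
(14) = 0.57
(15) = 3.46
(16) = 4.22
(17) = -1.75
(18) = 2.15
(19) = 0.05
(20) = 0.04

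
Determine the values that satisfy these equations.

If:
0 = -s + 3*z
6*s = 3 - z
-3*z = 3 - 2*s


Then:
No Solution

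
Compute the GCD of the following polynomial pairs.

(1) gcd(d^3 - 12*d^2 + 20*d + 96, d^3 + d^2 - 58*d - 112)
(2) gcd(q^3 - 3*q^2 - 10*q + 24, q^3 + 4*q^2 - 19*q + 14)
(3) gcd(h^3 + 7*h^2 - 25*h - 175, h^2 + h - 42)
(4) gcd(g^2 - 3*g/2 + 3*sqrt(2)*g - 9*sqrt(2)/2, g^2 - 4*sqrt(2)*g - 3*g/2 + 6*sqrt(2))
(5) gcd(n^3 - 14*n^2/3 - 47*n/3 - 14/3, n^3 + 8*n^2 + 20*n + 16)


(1) = d^2 - 6*d - 16
(2) = q - 2
(3) = gcd((h - 5)*(h + 5)*(h + 7), (h - 6)*(h + 7)) = h + 7
(4) = g - 3/2
(5) = gcd((n - 7)*(n + 1/3)*(n + 2), (n + 2)^2*(n + 4)) = n + 2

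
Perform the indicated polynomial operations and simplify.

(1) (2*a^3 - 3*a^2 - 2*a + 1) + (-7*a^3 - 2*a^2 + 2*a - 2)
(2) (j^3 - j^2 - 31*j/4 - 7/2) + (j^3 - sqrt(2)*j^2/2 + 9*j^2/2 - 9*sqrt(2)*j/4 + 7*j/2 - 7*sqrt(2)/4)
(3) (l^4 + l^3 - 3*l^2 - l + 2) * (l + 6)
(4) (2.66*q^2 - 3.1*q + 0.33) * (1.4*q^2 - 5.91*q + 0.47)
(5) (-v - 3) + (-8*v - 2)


(1) = -5*a^3 - 5*a^2 - 1
(2) = 2*j^3 - sqrt(2)*j^2/2 + 7*j^2/2 - 17*j/4 - 9*sqrt(2)*j/4 - 7/2 - 7*sqrt(2)/4
(3) = l^5 + 7*l^4 + 3*l^3 - 19*l^2 - 4*l + 12
(4) = 3.724*q^4 - 20.0606*q^3 + 20.0332*q^2 - 3.4073*q + 0.1551
(5) = -9*v - 5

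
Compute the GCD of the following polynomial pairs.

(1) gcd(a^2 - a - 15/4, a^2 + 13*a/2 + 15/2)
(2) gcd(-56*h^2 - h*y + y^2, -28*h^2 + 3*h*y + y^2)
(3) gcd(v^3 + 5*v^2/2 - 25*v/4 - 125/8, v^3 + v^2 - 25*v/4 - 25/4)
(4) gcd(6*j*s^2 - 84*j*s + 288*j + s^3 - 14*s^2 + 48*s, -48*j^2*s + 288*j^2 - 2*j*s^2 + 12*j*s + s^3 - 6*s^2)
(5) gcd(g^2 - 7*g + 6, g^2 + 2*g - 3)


(1) = gcd((a - 5/2)*(a + 3/2), (a + 3/2)*(a + 5)) = a + 3/2
(2) = 7*h + y
(3) = gcd((v - 5/2)*(v + 5/2)^2, (v - 5/2)*(v + 1)*(v + 5/2)) = v^2 - 25/4
(4) = gcd((6*j + s)*(s - 8)*(s - 6), (-8*j + s)*(6*j + s)*(s - 6)) = 6*j*s - 36*j + s^2 - 6*s
(5) = gcd((g - 6)*(g - 1), (g - 1)*(g + 3)) = g - 1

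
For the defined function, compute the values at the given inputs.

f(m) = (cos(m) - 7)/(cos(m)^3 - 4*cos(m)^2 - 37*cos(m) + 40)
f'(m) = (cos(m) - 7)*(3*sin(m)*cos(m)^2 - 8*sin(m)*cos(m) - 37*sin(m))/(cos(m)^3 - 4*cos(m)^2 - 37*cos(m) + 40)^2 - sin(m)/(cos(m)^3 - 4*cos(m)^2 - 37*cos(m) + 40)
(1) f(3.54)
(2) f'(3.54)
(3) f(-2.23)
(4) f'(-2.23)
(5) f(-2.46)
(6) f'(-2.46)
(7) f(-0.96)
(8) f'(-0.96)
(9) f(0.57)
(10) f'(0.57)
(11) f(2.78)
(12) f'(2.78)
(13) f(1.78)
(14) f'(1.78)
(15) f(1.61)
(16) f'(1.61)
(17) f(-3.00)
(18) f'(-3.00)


(1) = -0.11
(2) = -0.01
(3) = -0.12
(4) = -0.04
(5) = -0.12
(6) = -0.02
(7) = -0.36
(8) = -0.64
(9) = -0.93
(10) = 3.08
(11) = -0.11
(12) = 0.01
(13) = -0.15
(14) = 0.09
(15) = -0.17
(16) = 0.13
(17) = -0.11
(18) = -0.00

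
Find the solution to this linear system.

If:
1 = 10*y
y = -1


Then:
No Solution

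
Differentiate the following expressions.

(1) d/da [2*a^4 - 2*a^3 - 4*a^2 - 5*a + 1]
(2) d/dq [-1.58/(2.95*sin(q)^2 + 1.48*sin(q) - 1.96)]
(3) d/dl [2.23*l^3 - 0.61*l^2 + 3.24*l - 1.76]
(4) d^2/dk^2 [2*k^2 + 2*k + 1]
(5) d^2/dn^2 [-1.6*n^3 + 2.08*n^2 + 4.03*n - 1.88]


(1) = 8*a^3 - 6*a^2 - 8*a - 5
(2) = (9.322*sin(q) + 2.3384)*cos(q)/(2.95*sin(q)^2 + 1.48*sin(q) - 1.96)^2
(3) = 6.69*l^2 - 1.22*l + 3.24
(4) = 4
(5) = 4.16 - 9.6*n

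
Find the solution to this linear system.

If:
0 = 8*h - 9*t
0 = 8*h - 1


Then:
h = 1/8
t = 1/9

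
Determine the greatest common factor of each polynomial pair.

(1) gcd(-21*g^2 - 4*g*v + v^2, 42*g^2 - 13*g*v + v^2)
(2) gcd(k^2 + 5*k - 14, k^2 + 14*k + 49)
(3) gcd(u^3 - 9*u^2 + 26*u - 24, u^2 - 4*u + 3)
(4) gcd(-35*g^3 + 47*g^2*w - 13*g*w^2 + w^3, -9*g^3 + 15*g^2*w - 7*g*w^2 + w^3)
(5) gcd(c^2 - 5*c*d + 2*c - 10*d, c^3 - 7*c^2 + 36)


(1) = -7*g + v
(2) = k + 7
(3) = u - 3
(4) = gcd((-7*g + w)*(-5*g + w)*(-g + w), (-3*g + w)^2*(-g + w)) = -g + w
(5) = c + 2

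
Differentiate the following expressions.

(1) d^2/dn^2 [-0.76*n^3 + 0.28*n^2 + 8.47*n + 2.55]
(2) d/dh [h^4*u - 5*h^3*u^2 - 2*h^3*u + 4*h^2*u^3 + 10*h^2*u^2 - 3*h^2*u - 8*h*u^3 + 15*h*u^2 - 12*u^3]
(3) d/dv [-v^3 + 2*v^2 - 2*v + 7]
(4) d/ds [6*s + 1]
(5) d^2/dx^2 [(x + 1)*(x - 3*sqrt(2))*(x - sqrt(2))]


(1) = 0.56 - 4.56*n
(2) = u*(4*h^3 - 15*h^2*u - 6*h^2 + 8*h*u^2 + 20*h*u - 6*h - 8*u^2 + 15*u)
(3) = -3*v^2 + 4*v - 2
(4) = 6
(5) = 6*x - 8*sqrt(2) + 2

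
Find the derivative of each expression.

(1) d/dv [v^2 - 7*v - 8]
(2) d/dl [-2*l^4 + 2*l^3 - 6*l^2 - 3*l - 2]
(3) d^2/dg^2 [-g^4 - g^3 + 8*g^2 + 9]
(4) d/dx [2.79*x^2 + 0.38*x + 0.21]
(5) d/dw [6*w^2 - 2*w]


(1) = 2*v - 7
(2) = -8*l^3 + 6*l^2 - 12*l - 3
(3) = -12*g^2 - 6*g + 16
(4) = 5.58*x + 0.38
(5) = 12*w - 2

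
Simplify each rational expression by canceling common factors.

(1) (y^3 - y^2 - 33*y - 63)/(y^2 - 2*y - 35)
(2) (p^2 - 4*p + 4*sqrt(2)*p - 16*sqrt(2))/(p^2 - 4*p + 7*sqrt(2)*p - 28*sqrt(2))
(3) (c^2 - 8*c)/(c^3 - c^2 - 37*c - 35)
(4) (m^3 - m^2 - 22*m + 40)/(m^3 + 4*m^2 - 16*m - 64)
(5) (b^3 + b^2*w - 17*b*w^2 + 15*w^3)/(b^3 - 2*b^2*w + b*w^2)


(1) = (y^2 + 6*y + 9)/(y + 5)
(2) = (p + 4*sqrt(2))/(p + 7*sqrt(2))
(3) = (c^2 - 8*c)/(c^3 - c^2 - 37*c - 35)
(4) = (m^2 + 3*m - 10)/(m^2 + 8*m + 16)
(5) = (-b^2 - 2*b*w + 15*w^2)/(-b^2 + b*w)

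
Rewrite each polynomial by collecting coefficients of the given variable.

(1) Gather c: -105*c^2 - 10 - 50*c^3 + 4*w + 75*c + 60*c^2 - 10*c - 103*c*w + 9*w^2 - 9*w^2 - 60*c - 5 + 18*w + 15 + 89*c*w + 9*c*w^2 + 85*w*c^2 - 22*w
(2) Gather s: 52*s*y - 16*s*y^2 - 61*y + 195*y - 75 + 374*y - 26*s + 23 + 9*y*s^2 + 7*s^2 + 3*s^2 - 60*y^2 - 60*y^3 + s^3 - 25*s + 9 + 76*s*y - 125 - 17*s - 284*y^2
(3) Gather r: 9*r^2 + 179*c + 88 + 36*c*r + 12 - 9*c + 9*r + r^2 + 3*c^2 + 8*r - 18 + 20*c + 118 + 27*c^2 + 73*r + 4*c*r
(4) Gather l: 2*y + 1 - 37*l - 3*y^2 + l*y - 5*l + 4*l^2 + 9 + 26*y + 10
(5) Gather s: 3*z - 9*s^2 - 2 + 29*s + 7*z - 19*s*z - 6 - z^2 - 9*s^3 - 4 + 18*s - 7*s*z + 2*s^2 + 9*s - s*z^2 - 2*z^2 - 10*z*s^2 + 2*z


(1) = -50*c^3 + c^2*(85*w - 45) + c*(9*w^2 - 14*w + 5)
(2) = s^3 + s^2*(9*y + 10) + s*(-16*y^2 + 128*y - 68) - 60*y^3 - 344*y^2 + 508*y - 168
(3) = 30*c^2 + 190*c + 10*r^2 + r*(40*c + 90) + 200
(4) = 4*l^2 + l*(y - 42) - 3*y^2 + 28*y + 20
(5) = -9*s^3 + s^2*(-10*z - 7) + s*(-z^2 - 26*z + 56) - 3*z^2 + 12*z - 12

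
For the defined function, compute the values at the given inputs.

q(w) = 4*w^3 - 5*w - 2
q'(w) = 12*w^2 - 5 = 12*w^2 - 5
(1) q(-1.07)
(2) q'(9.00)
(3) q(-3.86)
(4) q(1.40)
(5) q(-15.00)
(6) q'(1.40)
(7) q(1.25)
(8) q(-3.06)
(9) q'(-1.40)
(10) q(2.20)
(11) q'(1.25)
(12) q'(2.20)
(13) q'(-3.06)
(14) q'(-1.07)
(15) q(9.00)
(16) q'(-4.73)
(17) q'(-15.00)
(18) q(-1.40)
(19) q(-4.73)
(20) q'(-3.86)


(1) = -1.55
(2) = 967.00
(3) = -212.75
(4) = 1.98
(5) = -13427.00
(6) = 18.52
(7) = -0.44
(8) = -101.31
(9) = 18.52
(10) = 29.59
(11) = 13.75
(12) = 53.08
(13) = 107.36
(14) = 8.74
(15) = 2869.00
(16) = 263.47
(17) = 2695.00
(18) = -5.98
(19) = -401.65
(20) = 173.80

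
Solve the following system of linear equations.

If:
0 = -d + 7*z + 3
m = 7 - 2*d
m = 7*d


Then:
d = 7/9
m = 49/9
z = -20/63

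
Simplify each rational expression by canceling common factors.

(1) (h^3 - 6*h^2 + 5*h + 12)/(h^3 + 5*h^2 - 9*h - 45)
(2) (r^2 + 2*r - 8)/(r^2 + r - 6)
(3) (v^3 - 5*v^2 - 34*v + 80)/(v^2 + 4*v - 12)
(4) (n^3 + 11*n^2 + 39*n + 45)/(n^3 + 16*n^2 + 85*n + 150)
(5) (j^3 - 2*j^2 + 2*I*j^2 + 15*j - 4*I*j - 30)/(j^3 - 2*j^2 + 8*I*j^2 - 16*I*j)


(1) = (h^2 - 3*h - 4)/(h^2 + 8*h + 15)
(2) = (r + 4)/(r + 3)
(3) = (v^2 - 3*v - 40)/(v + 6)
(4) = (n^2 + 6*n + 9)/(n^2 + 11*n + 30)
(5) = (j^2 + 2*I*j + 15)/(j^2 + 8*I*j)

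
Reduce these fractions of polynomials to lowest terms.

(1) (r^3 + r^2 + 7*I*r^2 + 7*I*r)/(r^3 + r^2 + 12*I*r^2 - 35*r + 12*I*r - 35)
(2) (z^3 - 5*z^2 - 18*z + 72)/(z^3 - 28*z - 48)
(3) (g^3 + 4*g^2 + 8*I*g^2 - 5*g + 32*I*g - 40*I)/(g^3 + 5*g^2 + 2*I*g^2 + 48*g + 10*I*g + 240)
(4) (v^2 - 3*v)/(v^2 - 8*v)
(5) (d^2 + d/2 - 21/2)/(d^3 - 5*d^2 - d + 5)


(1) = r/(r + 5*I)
(2) = (z - 3)/(z + 2)
(3) = (g - 1)/(g - 6*I)
(4) = (v - 3)/(v - 8)
(5) = (2*d^2 + d - 21)/(2*d^3 - 10*d^2 - 2*d + 10)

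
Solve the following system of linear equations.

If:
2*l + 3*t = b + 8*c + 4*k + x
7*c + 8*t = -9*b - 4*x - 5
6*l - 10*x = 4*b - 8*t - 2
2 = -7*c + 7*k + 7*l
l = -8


Then:
b = -749*x/638 - 1555/638
c = 115*x/638 - 12323/4466
k = 115*x/638 + 24681/4466
l = -8
t = 423*x/638 + 2891/638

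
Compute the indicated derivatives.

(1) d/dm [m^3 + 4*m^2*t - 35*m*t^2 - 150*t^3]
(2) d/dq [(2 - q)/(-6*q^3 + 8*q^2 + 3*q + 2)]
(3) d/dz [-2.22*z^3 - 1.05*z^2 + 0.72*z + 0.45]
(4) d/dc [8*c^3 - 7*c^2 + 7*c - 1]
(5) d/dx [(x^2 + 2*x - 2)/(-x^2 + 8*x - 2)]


(1) = 3*m^2 + 8*m*t - 35*t^2
(2) = (6*q^3 - 8*q^2 - 3*q + (q - 2)*(-18*q^2 + 16*q + 3) - 2)/(-6*q^3 + 8*q^2 + 3*q + 2)^2
(3) = -6.66*z^2 - 2.1*z + 0.72
(4) = 24*c^2 - 14*c + 7
(5) = 2*(5*x^2 - 4*x + 6)/(x^4 - 16*x^3 + 68*x^2 - 32*x + 4)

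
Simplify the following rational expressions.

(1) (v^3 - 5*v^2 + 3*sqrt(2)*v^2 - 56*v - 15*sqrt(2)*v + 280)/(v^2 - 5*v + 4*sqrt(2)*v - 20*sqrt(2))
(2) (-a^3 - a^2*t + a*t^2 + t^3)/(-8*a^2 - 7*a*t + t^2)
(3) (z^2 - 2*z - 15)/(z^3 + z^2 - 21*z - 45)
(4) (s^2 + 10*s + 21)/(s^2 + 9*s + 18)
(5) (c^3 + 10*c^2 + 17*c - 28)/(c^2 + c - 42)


(1) = (v^2 + 3*sqrt(2)*v - 56)/(v + 4*sqrt(2))
(2) = (-a^2 + t^2)/(-8*a + t)
(3) = 1/(z + 3)
(4) = (s + 7)/(s + 6)
(5) = (c^2 + 3*c - 4)/(c - 6)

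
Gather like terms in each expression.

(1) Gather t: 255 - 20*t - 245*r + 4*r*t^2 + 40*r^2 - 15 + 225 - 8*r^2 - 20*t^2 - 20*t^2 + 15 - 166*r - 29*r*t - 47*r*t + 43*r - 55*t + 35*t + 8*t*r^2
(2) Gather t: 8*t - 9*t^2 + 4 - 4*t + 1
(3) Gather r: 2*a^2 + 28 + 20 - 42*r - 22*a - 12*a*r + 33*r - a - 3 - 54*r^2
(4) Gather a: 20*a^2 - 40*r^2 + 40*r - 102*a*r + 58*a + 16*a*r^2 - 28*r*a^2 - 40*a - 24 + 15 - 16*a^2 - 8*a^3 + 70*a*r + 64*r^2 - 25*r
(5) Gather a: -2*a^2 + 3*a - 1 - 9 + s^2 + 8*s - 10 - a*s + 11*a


(1) = 32*r^2 - 368*r + t^2*(4*r - 40) + t*(8*r^2 - 76*r - 40) + 480
(2) = -9*t^2 + 4*t + 5
(3) = 2*a^2 - 23*a - 54*r^2 + r*(-12*a - 9) + 45
(4) = -8*a^3 + a^2*(4 - 28*r) + a*(16*r^2 - 32*r + 18) + 24*r^2 + 15*r - 9
(5) = -2*a^2 + a*(14 - s) + s^2 + 8*s - 20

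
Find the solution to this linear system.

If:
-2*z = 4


Then:
z = -2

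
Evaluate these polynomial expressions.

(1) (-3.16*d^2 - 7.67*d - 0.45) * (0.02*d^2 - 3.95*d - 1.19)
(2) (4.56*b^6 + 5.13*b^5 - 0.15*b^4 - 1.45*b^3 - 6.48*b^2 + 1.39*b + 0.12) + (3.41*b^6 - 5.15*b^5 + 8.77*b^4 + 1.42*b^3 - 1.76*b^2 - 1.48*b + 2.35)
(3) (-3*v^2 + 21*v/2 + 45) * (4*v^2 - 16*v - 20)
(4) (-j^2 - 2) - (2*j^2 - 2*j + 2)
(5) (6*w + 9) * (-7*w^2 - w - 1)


(1) = -0.0632*d^4 + 12.3286*d^3 + 34.0479*d^2 + 10.9048*d + 0.5355
(2) = 7.97*b^6 - 0.02*b^5 + 8.62*b^4 - 0.03*b^3 - 8.24*b^2 - 0.09*b + 2.47
(3) = -12*v^4 + 90*v^3 + 72*v^2 - 930*v - 900
(4) = -3*j^2 + 2*j - 4
(5) = -42*w^3 - 69*w^2 - 15*w - 9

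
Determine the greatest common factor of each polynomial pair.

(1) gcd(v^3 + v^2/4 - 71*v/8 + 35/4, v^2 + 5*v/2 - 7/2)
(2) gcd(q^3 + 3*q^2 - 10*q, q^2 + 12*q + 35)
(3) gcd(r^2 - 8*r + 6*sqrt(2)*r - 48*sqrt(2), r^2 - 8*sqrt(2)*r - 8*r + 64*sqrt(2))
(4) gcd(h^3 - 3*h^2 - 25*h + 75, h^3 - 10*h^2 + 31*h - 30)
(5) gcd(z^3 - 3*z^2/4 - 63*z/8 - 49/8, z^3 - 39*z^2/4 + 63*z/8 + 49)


(1) = v + 7/2
(2) = q + 5
(3) = r - 8
(4) = h^2 - 8*h + 15
(5) = gcd((z - 7/2)*(z + 1)*(z + 7/4), (z - 8)*(z - 7/2)*(z + 7/4)) = z^2 - 7*z/4 - 49/8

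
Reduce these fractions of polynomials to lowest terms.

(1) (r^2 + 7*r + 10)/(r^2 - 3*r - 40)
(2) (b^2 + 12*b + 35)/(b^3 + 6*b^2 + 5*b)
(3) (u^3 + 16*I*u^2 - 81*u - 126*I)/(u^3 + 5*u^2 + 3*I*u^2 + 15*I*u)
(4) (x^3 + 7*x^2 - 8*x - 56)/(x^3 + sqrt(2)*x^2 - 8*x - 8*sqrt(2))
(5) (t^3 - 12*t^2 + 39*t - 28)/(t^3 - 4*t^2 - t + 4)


(1) = (r + 2)/(r - 8)
(2) = (b + 7)/(b^2 + b)
(3) = (u^2 + 13*I*u - 42)/(u^2 + 5*u)
(4) = (x + 7)/(x + sqrt(2))
(5) = (t - 7)/(t + 1)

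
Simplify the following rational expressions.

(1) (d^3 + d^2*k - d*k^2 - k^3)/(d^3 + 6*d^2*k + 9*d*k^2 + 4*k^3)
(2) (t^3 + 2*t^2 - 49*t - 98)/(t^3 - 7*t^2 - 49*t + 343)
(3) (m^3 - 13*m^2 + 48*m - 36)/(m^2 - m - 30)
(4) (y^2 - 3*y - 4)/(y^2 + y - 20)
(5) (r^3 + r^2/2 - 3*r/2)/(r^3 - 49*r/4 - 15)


(1) = (d - k)/(d + 4*k)
(2) = (t + 2)/(t - 7)
(3) = (m^2 - 7*m + 6)/(m + 5)
(4) = (y + 1)/(y + 5)
(5) = (2*r^2 - 2*r)/(2*r^2 - 3*r - 20)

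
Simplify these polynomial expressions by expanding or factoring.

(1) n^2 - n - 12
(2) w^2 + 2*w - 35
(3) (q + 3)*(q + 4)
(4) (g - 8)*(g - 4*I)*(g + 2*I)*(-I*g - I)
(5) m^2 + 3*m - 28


(1) = (n - 4)*(n + 3)
(2) = (w - 5)*(w + 7)
(3) = q^2 + 7*q + 12
(4) = -I*g^4 - 2*g^3 + 7*I*g^3 + 14*g^2 + 16*g + 56*I*g + 64*I
(5) = (m - 4)*(m + 7)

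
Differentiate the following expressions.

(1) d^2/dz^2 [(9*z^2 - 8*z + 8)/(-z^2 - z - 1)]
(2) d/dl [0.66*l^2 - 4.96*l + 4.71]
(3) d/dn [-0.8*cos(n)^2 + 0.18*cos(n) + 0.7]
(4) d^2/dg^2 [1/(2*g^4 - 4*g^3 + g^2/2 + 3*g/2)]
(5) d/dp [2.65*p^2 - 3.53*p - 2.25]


(1) = 2*(17*z^3 + 3*z^2 - 48*z - 17)/(z^6 + 3*z^5 + 6*z^4 + 7*z^3 + 6*z^2 + 3*z + 1)
(2) = 1.32*l - 4.96
(3) = (1.6*cos(n) - 0.18)*sin(n)
(4) = 4*(g*(-24*g^2 + 24*g - 1)*(4*g^3 - 8*g^2 + g + 3) + (16*g^3 - 24*g^2 + 2*g + 3)^2)/(g^3*(4*g^3 - 8*g^2 + g + 3)^3)
(5) = 5.3*p - 3.53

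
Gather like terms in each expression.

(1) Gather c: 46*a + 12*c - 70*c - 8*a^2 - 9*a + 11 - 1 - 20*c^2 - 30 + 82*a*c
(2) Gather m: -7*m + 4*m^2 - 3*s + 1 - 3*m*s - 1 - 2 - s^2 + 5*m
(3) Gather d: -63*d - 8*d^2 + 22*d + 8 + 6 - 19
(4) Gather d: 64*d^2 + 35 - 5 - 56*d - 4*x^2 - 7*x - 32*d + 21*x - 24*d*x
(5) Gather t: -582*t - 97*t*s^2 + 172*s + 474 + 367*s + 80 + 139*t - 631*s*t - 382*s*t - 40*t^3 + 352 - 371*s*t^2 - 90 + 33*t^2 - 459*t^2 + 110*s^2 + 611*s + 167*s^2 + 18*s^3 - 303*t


(1) = -8*a^2 + 37*a - 20*c^2 + c*(82*a - 58) - 20
(2) = 4*m^2 + m*(-3*s - 2) - s^2 - 3*s - 2
(3) = -8*d^2 - 41*d - 5
(4) = 64*d^2 + d*(-24*x - 88) - 4*x^2 + 14*x + 30
(5) = 18*s^3 + 277*s^2 + 1150*s - 40*t^3 + t^2*(-371*s - 426) + t*(-97*s^2 - 1013*s - 746) + 816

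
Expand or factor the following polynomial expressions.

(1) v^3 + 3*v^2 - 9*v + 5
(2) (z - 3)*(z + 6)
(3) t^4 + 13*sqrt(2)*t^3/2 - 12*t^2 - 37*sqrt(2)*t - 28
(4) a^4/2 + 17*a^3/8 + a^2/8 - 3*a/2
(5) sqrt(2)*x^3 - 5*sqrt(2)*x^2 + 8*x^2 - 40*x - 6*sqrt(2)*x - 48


(1) = (v - 1)^2*(v + 5)
(2) = z^2 + 3*z - 18
(3) = (t - 2*sqrt(2))*(t + sqrt(2)/2)*(t + sqrt(2))*(t + 7*sqrt(2))
(4) = a*(a/2 + 1/2)*(a - 3/4)*(a + 4)
(5) = (x - 6)*(x + 4*sqrt(2))*(sqrt(2)*x + sqrt(2))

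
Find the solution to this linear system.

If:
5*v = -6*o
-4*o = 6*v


Then:
o = 0
v = 0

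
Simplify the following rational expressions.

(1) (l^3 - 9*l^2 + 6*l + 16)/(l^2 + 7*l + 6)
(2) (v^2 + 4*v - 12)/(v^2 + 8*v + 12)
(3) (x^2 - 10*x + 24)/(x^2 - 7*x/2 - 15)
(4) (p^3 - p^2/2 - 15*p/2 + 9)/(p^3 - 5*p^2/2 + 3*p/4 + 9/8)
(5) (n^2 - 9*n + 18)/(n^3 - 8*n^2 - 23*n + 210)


(1) = (l^2 - 10*l + 16)/(l + 6)
(2) = (v - 2)/(v + 2)
(3) = (2*x - 8)/(2*x + 5)
(4) = (4*p^2 + 4*p - 24)/(4*p^2 - 4*p - 3)
(5) = (n - 3)/(n^2 - 2*n - 35)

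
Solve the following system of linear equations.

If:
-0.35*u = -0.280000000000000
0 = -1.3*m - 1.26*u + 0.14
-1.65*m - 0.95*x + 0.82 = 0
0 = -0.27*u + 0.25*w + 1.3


Then:
m = -0.67
u = 0.80
w = -4.34
x = 2.02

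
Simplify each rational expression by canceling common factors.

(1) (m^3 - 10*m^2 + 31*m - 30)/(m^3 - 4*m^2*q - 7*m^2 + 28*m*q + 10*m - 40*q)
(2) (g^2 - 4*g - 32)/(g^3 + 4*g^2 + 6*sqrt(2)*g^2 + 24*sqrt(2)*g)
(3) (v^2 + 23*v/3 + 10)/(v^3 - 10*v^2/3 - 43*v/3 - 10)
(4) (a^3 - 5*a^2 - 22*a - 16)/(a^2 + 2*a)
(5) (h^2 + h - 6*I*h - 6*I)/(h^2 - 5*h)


(1) = (3 - m)/(-m + 4*q)
(2) = (g - 8)/(g^2 + 6*sqrt(2)*g)
(3) = (v + 6)/(v^2 - 5*v - 6)
(4) = (a^2 - 7*a - 8)/a
(5) = (h^2 + h*(1 - 6*I) - 6*I)/(h^2 - 5*h)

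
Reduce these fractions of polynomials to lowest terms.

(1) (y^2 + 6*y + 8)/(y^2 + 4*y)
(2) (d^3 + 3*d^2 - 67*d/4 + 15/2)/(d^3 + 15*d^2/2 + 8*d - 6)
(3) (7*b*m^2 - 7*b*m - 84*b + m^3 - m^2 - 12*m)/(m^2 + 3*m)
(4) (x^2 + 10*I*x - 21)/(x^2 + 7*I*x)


(1) = (y + 2)/y
(2) = (2*d - 5)/(2*d + 4)
(3) = (7*b*m - 28*b + m^2 - 4*m)/m
(4) = (x + 3*I)/x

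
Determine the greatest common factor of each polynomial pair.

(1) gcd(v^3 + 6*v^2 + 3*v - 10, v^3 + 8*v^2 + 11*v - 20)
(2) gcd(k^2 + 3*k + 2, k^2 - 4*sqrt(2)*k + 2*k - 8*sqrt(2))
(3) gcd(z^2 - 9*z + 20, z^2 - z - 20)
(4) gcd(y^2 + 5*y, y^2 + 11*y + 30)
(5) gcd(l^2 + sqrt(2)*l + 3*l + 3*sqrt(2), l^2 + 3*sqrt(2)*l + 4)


(1) = v^2 + 4*v - 5
(2) = gcd((k + 1)*(k + 2), (k + 2)*(k - 4*sqrt(2))) = k + 2
(3) = z - 5
(4) = gcd(y*(y + 5), (y + 5)*(y + 6)) = y + 5
(5) = l + sqrt(2)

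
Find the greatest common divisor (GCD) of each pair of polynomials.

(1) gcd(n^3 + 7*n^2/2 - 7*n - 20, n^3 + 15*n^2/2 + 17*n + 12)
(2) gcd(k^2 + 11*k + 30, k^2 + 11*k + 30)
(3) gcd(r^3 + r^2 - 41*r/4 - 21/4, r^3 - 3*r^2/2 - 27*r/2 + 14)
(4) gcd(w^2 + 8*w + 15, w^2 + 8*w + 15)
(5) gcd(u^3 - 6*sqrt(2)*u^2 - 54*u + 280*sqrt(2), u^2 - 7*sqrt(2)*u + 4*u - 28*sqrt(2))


(1) = n^2 + 6*n + 8
(2) = k^2 + 11*k + 30
(3) = gcd((r - 3)*(r + 1/2)*(r + 7/2), (r - 4)*(r - 1)*(r + 7/2)) = r + 7/2
(4) = w^2 + 8*w + 15
(5) = gcd((u - 7*sqrt(2))*(u - 4*sqrt(2))*(u + 5*sqrt(2)), (u + 4)*(u - 7*sqrt(2))) = u - 7*sqrt(2)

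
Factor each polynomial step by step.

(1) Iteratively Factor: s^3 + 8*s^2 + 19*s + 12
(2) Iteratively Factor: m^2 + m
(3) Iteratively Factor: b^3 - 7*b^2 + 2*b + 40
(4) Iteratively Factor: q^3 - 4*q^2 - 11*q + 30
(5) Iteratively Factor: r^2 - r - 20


(1) = (s + 3)*(s^2 + 5*s + 4) = (s + 1)*(s + 3)*(s + 4)
(2) = (m)*(m + 1)
(3) = (b - 5)*(b^2 - 2*b - 8) = (b - 5)*(b + 2)*(b - 4)
(4) = (q - 5)*(q^2 + q - 6) = (q - 5)*(q - 2)*(q + 3)
(5) = (r + 4)*(r - 5)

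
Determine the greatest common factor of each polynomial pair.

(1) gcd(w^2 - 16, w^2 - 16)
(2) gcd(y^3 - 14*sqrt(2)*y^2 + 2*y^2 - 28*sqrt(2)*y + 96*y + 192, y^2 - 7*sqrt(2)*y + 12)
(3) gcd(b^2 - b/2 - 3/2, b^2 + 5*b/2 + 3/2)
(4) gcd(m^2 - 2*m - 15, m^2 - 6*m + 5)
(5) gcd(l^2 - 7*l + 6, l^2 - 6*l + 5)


(1) = gcd((w - 4)*(w + 4), (w - 4)*(w + 4)) = w^2 - 16
(2) = gcd((y + 2)*(y - 8*sqrt(2))*(y - 6*sqrt(2)), (y - 6*sqrt(2))*(y - sqrt(2))) = y - 6*sqrt(2)
(3) = b + 1
(4) = m - 5
(5) = l - 1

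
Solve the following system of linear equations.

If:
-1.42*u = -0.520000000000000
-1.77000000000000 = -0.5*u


Then:
No Solution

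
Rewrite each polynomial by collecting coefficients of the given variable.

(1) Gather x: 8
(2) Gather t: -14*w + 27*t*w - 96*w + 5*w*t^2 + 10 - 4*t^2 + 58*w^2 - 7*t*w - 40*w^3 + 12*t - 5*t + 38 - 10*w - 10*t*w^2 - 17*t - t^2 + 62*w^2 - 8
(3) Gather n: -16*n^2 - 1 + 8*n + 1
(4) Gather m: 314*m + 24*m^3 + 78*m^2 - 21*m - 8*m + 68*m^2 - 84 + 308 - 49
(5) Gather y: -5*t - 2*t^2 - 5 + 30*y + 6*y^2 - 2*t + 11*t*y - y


(1) = 8
(2) = t^2*(5*w - 5) + t*(-10*w^2 + 20*w - 10) - 40*w^3 + 120*w^2 - 120*w + 40
(3) = -16*n^2 + 8*n
(4) = 24*m^3 + 146*m^2 + 285*m + 175
(5) = -2*t^2 - 7*t + 6*y^2 + y*(11*t + 29) - 5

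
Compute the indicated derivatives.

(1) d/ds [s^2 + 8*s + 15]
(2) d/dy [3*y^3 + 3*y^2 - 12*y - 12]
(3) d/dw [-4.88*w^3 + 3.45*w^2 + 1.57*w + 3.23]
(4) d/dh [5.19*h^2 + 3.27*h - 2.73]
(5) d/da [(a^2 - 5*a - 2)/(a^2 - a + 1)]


(1) = 2*s + 8
(2) = 9*y^2 + 6*y - 12
(3) = -14.64*w^2 + 6.9*w + 1.57
(4) = 10.38*h + 3.27
(5) = (4*a^2 + 6*a - 7)/(a^4 - 2*a^3 + 3*a^2 - 2*a + 1)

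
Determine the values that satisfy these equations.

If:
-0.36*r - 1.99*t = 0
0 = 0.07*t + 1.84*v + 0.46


Then:
r = 145.301587301587*v + 36.3253968253968
t = -26.2857142857143*v - 6.57142857142857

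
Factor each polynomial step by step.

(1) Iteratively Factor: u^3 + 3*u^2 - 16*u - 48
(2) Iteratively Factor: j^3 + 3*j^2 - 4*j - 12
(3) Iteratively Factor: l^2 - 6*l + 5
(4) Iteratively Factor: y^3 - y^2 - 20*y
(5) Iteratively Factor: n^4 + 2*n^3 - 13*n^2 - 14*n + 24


(1) = (u - 4)*(u^2 + 7*u + 12) = (u - 4)*(u + 3)*(u + 4)
(2) = (j - 2)*(j^2 + 5*j + 6) = (j - 2)*(j + 3)*(j + 2)
(3) = (l - 5)*(l - 1)
(4) = (y)*(y^2 - y - 20) = y*(y - 5)*(y + 4)
(5) = (n + 2)*(n^3 - 13*n + 12) = (n - 3)*(n + 2)*(n^2 + 3*n - 4) = (n - 3)*(n - 1)*(n + 2)*(n + 4)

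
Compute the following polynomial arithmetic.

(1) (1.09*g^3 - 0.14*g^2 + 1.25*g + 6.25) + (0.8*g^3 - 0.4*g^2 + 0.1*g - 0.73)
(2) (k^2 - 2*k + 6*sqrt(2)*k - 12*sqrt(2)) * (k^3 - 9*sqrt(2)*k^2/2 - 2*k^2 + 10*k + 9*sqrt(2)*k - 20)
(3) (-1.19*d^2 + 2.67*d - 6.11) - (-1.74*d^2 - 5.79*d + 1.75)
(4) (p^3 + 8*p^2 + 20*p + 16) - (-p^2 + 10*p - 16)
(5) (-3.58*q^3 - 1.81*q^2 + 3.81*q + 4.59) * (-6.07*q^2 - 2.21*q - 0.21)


(1) = 1.89*g^3 - 0.54*g^2 + 1.35*g + 5.52
(2) = k^5 - 4*k^4 + 3*sqrt(2)*k^4/2 - 40*k^3 - 6*sqrt(2)*k^3 + 66*sqrt(2)*k^2 + 176*k^2 - 240*sqrt(2)*k - 176*k + 240*sqrt(2)
(3) = 0.55*d^2 + 8.46*d - 7.86
(4) = p^3 + 9*p^2 + 10*p + 32
(5) = 21.7306*q^5 + 18.8985*q^4 - 18.3748*q^3 - 35.9013*q^2 - 10.944*q - 0.9639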